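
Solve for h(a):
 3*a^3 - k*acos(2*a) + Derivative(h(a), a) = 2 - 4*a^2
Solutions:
 h(a) = C1 - 3*a^4/4 - 4*a^3/3 + 2*a + k*(a*acos(2*a) - sqrt(1 - 4*a^2)/2)


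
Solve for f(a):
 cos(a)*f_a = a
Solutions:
 f(a) = C1 + Integral(a/cos(a), a)


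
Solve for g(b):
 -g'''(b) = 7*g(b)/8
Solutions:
 g(b) = C3*exp(-7^(1/3)*b/2) + (C1*sin(sqrt(3)*7^(1/3)*b/4) + C2*cos(sqrt(3)*7^(1/3)*b/4))*exp(7^(1/3)*b/4)


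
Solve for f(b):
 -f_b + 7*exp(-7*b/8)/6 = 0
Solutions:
 f(b) = C1 - 4*exp(-7*b/8)/3


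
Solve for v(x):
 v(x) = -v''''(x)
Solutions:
 v(x) = (C1*sin(sqrt(2)*x/2) + C2*cos(sqrt(2)*x/2))*exp(-sqrt(2)*x/2) + (C3*sin(sqrt(2)*x/2) + C4*cos(sqrt(2)*x/2))*exp(sqrt(2)*x/2)


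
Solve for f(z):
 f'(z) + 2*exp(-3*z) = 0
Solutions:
 f(z) = C1 + 2*exp(-3*z)/3


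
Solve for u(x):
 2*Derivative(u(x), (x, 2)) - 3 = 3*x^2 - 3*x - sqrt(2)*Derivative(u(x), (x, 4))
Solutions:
 u(x) = C1 + C2*x + C3*sin(2^(1/4)*x) + C4*cos(2^(1/4)*x) + x^4/8 - x^3/4 + 3*x^2*(1 - sqrt(2))/4


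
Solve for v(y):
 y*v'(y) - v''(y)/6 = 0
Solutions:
 v(y) = C1 + C2*erfi(sqrt(3)*y)


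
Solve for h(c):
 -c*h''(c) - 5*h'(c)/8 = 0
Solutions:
 h(c) = C1 + C2*c^(3/8)


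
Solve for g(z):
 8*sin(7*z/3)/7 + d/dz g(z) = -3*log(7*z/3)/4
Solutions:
 g(z) = C1 - 3*z*log(z)/4 - 3*z*log(7)/4 + 3*z/4 + 3*z*log(3)/4 + 24*cos(7*z/3)/49


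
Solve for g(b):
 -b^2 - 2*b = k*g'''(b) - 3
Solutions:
 g(b) = C1 + C2*b + C3*b^2 - b^5/(60*k) - b^4/(12*k) + b^3/(2*k)


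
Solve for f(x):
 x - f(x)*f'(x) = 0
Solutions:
 f(x) = -sqrt(C1 + x^2)
 f(x) = sqrt(C1 + x^2)


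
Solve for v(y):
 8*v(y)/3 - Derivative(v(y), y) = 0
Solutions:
 v(y) = C1*exp(8*y/3)


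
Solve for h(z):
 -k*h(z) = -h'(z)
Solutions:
 h(z) = C1*exp(k*z)


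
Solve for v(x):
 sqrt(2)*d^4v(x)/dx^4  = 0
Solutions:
 v(x) = C1 + C2*x + C3*x^2 + C4*x^3


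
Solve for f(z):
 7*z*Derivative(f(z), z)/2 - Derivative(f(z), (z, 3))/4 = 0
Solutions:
 f(z) = C1 + Integral(C2*airyai(14^(1/3)*z) + C3*airybi(14^(1/3)*z), z)


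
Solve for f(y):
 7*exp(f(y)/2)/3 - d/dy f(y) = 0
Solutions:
 f(y) = 2*log(-1/(C1 + 7*y)) + 2*log(6)


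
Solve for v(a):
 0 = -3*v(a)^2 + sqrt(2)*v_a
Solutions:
 v(a) = -2/(C1 + 3*sqrt(2)*a)


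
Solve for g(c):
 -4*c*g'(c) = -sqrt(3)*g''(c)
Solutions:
 g(c) = C1 + C2*erfi(sqrt(2)*3^(3/4)*c/3)


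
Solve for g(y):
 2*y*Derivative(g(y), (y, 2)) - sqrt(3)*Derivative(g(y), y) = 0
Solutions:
 g(y) = C1 + C2*y^(sqrt(3)/2 + 1)


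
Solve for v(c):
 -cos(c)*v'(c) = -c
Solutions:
 v(c) = C1 + Integral(c/cos(c), c)


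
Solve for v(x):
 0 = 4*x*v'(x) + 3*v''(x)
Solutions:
 v(x) = C1 + C2*erf(sqrt(6)*x/3)


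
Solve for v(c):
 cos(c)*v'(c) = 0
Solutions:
 v(c) = C1


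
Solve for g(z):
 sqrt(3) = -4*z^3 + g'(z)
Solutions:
 g(z) = C1 + z^4 + sqrt(3)*z


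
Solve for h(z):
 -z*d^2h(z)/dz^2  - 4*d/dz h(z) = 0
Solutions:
 h(z) = C1 + C2/z^3


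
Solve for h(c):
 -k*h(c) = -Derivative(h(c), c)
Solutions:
 h(c) = C1*exp(c*k)


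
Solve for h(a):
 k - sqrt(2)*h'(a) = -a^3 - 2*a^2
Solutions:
 h(a) = C1 + sqrt(2)*a^4/8 + sqrt(2)*a^3/3 + sqrt(2)*a*k/2


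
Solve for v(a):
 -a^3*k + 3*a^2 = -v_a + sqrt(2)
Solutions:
 v(a) = C1 + a^4*k/4 - a^3 + sqrt(2)*a


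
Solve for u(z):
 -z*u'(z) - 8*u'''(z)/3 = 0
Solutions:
 u(z) = C1 + Integral(C2*airyai(-3^(1/3)*z/2) + C3*airybi(-3^(1/3)*z/2), z)


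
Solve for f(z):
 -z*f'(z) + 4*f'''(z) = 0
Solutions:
 f(z) = C1 + Integral(C2*airyai(2^(1/3)*z/2) + C3*airybi(2^(1/3)*z/2), z)


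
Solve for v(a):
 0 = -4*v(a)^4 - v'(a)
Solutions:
 v(a) = (-3^(2/3) - 3*3^(1/6)*I)*(1/(C1 + 4*a))^(1/3)/6
 v(a) = (-3^(2/3) + 3*3^(1/6)*I)*(1/(C1 + 4*a))^(1/3)/6
 v(a) = (1/(C1 + 12*a))^(1/3)


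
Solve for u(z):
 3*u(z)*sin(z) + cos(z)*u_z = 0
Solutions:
 u(z) = C1*cos(z)^3


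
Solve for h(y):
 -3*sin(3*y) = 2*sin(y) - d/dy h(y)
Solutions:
 h(y) = C1 - 2*cos(y) - cos(3*y)


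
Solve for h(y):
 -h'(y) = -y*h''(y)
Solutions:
 h(y) = C1 + C2*y^2


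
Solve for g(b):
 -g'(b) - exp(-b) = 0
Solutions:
 g(b) = C1 + exp(-b)


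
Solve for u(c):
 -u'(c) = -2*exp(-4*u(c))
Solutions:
 u(c) = log(-I*(C1 + 8*c)^(1/4))
 u(c) = log(I*(C1 + 8*c)^(1/4))
 u(c) = log(-(C1 + 8*c)^(1/4))
 u(c) = log(C1 + 8*c)/4


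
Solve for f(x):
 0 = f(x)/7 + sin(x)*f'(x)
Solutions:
 f(x) = C1*(cos(x) + 1)^(1/14)/(cos(x) - 1)^(1/14)


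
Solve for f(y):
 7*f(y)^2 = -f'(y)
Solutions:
 f(y) = 1/(C1 + 7*y)


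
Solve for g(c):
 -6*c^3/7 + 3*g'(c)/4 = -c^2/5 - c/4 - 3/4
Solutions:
 g(c) = C1 + 2*c^4/7 - 4*c^3/45 - c^2/6 - c


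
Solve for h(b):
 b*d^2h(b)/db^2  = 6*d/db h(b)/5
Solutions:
 h(b) = C1 + C2*b^(11/5)


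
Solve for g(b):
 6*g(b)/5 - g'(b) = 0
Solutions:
 g(b) = C1*exp(6*b/5)


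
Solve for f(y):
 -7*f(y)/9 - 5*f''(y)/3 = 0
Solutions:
 f(y) = C1*sin(sqrt(105)*y/15) + C2*cos(sqrt(105)*y/15)


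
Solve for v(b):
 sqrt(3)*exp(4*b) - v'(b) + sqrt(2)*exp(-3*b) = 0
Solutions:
 v(b) = C1 + sqrt(3)*exp(4*b)/4 - sqrt(2)*exp(-3*b)/3


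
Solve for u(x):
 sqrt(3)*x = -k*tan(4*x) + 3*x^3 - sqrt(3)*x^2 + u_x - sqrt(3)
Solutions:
 u(x) = C1 - k*log(cos(4*x))/4 - 3*x^4/4 + sqrt(3)*x^3/3 + sqrt(3)*x^2/2 + sqrt(3)*x


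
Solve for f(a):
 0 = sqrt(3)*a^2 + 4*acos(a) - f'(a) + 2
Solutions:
 f(a) = C1 + sqrt(3)*a^3/3 + 4*a*acos(a) + 2*a - 4*sqrt(1 - a^2)


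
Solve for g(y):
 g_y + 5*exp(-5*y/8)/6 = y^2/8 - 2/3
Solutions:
 g(y) = C1 + y^3/24 - 2*y/3 + 4*exp(-5*y/8)/3


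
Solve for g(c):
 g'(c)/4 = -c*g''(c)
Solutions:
 g(c) = C1 + C2*c^(3/4)


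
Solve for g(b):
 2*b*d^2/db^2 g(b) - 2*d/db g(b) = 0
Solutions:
 g(b) = C1 + C2*b^2


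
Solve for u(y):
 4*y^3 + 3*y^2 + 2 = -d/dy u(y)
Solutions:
 u(y) = C1 - y^4 - y^3 - 2*y


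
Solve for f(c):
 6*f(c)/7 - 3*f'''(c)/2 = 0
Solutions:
 f(c) = C3*exp(14^(2/3)*c/7) + (C1*sin(14^(2/3)*sqrt(3)*c/14) + C2*cos(14^(2/3)*sqrt(3)*c/14))*exp(-14^(2/3)*c/14)


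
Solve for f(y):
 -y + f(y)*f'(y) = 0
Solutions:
 f(y) = -sqrt(C1 + y^2)
 f(y) = sqrt(C1 + y^2)


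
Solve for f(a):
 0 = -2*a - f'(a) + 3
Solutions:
 f(a) = C1 - a^2 + 3*a


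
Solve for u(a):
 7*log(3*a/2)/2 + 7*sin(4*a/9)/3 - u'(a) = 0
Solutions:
 u(a) = C1 + 7*a*log(a)/2 - 7*a/2 - 4*a*log(2) + a*log(6)/2 + 3*a*log(3) - 21*cos(4*a/9)/4


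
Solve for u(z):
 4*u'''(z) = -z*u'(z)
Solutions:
 u(z) = C1 + Integral(C2*airyai(-2^(1/3)*z/2) + C3*airybi(-2^(1/3)*z/2), z)


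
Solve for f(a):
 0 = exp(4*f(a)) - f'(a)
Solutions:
 f(a) = log(-(-1/(C1 + 4*a))^(1/4))
 f(a) = log(-1/(C1 + 4*a))/4
 f(a) = log(-I*(-1/(C1 + 4*a))^(1/4))
 f(a) = log(I*(-1/(C1 + 4*a))^(1/4))


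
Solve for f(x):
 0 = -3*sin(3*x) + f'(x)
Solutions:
 f(x) = C1 - cos(3*x)


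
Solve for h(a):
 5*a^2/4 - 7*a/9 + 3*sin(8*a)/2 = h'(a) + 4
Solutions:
 h(a) = C1 + 5*a^3/12 - 7*a^2/18 - 4*a - 3*cos(8*a)/16


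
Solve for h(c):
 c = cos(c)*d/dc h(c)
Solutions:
 h(c) = C1 + Integral(c/cos(c), c)


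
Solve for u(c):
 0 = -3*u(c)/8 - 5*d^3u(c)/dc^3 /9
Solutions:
 u(c) = C3*exp(-3*5^(2/3)*c/10) + (C1*sin(3*sqrt(3)*5^(2/3)*c/20) + C2*cos(3*sqrt(3)*5^(2/3)*c/20))*exp(3*5^(2/3)*c/20)


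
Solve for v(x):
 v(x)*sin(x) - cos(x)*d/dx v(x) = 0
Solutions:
 v(x) = C1/cos(x)


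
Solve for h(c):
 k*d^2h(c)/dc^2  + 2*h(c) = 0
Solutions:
 h(c) = C1*exp(-sqrt(2)*c*sqrt(-1/k)) + C2*exp(sqrt(2)*c*sqrt(-1/k))


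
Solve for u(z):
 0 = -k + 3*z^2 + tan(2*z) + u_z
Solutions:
 u(z) = C1 + k*z - z^3 + log(cos(2*z))/2


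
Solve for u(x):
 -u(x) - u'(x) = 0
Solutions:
 u(x) = C1*exp(-x)


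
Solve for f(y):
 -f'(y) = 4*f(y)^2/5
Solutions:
 f(y) = 5/(C1 + 4*y)


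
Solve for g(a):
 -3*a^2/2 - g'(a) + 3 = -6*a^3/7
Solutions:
 g(a) = C1 + 3*a^4/14 - a^3/2 + 3*a


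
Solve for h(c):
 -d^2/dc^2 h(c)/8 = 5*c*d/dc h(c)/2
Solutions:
 h(c) = C1 + C2*erf(sqrt(10)*c)


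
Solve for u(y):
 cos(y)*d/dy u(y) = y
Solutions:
 u(y) = C1 + Integral(y/cos(y), y)


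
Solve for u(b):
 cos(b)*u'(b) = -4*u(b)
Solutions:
 u(b) = C1*(sin(b)^2 - 2*sin(b) + 1)/(sin(b)^2 + 2*sin(b) + 1)


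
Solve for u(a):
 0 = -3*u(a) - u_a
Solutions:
 u(a) = C1*exp(-3*a)


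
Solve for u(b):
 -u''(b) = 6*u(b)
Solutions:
 u(b) = C1*sin(sqrt(6)*b) + C2*cos(sqrt(6)*b)


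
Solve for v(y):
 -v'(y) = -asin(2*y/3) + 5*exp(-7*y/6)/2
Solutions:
 v(y) = C1 + y*asin(2*y/3) + sqrt(9 - 4*y^2)/2 + 15*exp(-7*y/6)/7


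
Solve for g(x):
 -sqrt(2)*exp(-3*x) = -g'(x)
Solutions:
 g(x) = C1 - sqrt(2)*exp(-3*x)/3


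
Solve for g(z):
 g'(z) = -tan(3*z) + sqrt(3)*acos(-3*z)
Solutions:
 g(z) = C1 + sqrt(3)*(z*acos(-3*z) + sqrt(1 - 9*z^2)/3) + log(cos(3*z))/3


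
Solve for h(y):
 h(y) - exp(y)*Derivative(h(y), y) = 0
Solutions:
 h(y) = C1*exp(-exp(-y))


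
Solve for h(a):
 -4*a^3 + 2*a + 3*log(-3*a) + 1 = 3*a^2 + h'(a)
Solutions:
 h(a) = C1 - a^4 - a^3 + a^2 + 3*a*log(-a) + a*(-2 + 3*log(3))


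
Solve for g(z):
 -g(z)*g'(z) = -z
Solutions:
 g(z) = -sqrt(C1 + z^2)
 g(z) = sqrt(C1 + z^2)


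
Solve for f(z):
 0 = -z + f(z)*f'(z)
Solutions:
 f(z) = -sqrt(C1 + z^2)
 f(z) = sqrt(C1 + z^2)


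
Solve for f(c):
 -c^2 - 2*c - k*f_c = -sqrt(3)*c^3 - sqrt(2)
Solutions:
 f(c) = C1 + sqrt(3)*c^4/(4*k) - c^3/(3*k) - c^2/k + sqrt(2)*c/k


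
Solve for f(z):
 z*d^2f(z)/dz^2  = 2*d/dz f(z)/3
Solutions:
 f(z) = C1 + C2*z^(5/3)


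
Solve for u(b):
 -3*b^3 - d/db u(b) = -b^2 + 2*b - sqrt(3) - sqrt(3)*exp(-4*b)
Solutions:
 u(b) = C1 - 3*b^4/4 + b^3/3 - b^2 + sqrt(3)*b - sqrt(3)*exp(-4*b)/4


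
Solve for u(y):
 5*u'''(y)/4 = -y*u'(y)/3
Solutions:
 u(y) = C1 + Integral(C2*airyai(-30^(2/3)*y/15) + C3*airybi(-30^(2/3)*y/15), y)


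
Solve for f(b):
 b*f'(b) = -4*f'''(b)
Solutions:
 f(b) = C1 + Integral(C2*airyai(-2^(1/3)*b/2) + C3*airybi(-2^(1/3)*b/2), b)


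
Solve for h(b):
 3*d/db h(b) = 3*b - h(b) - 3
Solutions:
 h(b) = C1*exp(-b/3) + 3*b - 12


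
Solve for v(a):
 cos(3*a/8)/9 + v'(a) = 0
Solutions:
 v(a) = C1 - 8*sin(3*a/8)/27


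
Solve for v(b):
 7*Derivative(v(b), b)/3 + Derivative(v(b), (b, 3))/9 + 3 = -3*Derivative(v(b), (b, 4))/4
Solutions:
 v(b) = C1 + C2*exp(b*(-8 + 8*2^(2/3)/(243*sqrt(2893849) + 413375)^(1/3) + 2^(1/3)*(243*sqrt(2893849) + 413375)^(1/3))/162)*sin(2^(1/3)*sqrt(3)*b*(-(243*sqrt(2893849) + 413375)^(1/3) + 8*2^(1/3)/(243*sqrt(2893849) + 413375)^(1/3))/162) + C3*exp(b*(-8 + 8*2^(2/3)/(243*sqrt(2893849) + 413375)^(1/3) + 2^(1/3)*(243*sqrt(2893849) + 413375)^(1/3))/162)*cos(2^(1/3)*sqrt(3)*b*(-(243*sqrt(2893849) + 413375)^(1/3) + 8*2^(1/3)/(243*sqrt(2893849) + 413375)^(1/3))/162) + C4*exp(-b*(8*2^(2/3)/(243*sqrt(2893849) + 413375)^(1/3) + 4 + 2^(1/3)*(243*sqrt(2893849) + 413375)^(1/3))/81) - 9*b/7


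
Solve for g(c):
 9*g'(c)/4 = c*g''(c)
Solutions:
 g(c) = C1 + C2*c^(13/4)


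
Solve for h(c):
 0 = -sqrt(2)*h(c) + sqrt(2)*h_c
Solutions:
 h(c) = C1*exp(c)


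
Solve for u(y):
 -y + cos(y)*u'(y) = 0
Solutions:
 u(y) = C1 + Integral(y/cos(y), y)


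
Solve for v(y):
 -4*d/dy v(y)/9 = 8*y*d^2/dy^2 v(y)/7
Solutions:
 v(y) = C1 + C2*y^(11/18)


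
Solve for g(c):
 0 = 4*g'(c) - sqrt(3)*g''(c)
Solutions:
 g(c) = C1 + C2*exp(4*sqrt(3)*c/3)


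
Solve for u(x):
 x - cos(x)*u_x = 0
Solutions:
 u(x) = C1 + Integral(x/cos(x), x)


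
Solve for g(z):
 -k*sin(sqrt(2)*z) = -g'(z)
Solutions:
 g(z) = C1 - sqrt(2)*k*cos(sqrt(2)*z)/2


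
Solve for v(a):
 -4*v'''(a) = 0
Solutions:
 v(a) = C1 + C2*a + C3*a^2


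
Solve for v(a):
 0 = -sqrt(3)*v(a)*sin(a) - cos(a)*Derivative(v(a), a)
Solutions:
 v(a) = C1*cos(a)^(sqrt(3))


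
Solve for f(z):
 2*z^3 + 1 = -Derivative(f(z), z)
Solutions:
 f(z) = C1 - z^4/2 - z


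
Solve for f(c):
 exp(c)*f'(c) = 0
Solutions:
 f(c) = C1


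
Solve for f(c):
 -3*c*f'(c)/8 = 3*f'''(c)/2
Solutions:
 f(c) = C1 + Integral(C2*airyai(-2^(1/3)*c/2) + C3*airybi(-2^(1/3)*c/2), c)


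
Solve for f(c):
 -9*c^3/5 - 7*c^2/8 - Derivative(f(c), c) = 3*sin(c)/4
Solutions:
 f(c) = C1 - 9*c^4/20 - 7*c^3/24 + 3*cos(c)/4


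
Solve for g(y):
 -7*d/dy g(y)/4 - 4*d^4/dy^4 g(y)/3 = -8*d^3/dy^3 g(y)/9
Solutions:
 g(y) = C1 + C2*exp(y*(32*2^(2/3)/(27*sqrt(310737) + 15053)^(1/3) + 16 + 2^(1/3)*(27*sqrt(310737) + 15053)^(1/3))/72)*sin(2^(1/3)*sqrt(3)*y*(-(27*sqrt(310737) + 15053)^(1/3) + 32*2^(1/3)/(27*sqrt(310737) + 15053)^(1/3))/72) + C3*exp(y*(32*2^(2/3)/(27*sqrt(310737) + 15053)^(1/3) + 16 + 2^(1/3)*(27*sqrt(310737) + 15053)^(1/3))/72)*cos(2^(1/3)*sqrt(3)*y*(-(27*sqrt(310737) + 15053)^(1/3) + 32*2^(1/3)/(27*sqrt(310737) + 15053)^(1/3))/72) + C4*exp(y*(-2^(1/3)*(27*sqrt(310737) + 15053)^(1/3) - 32*2^(2/3)/(27*sqrt(310737) + 15053)^(1/3) + 8)/36)


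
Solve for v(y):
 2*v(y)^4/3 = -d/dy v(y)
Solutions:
 v(y) = (-1 - sqrt(3)*I)*(1/(C1 + 2*y))^(1/3)/2
 v(y) = (-1 + sqrt(3)*I)*(1/(C1 + 2*y))^(1/3)/2
 v(y) = (1/(C1 + 2*y))^(1/3)


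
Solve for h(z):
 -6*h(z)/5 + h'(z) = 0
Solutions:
 h(z) = C1*exp(6*z/5)


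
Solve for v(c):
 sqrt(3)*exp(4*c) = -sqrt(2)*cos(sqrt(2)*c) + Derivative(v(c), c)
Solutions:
 v(c) = C1 + sqrt(3)*exp(4*c)/4 + sin(sqrt(2)*c)


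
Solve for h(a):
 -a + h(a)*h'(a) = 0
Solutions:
 h(a) = -sqrt(C1 + a^2)
 h(a) = sqrt(C1 + a^2)


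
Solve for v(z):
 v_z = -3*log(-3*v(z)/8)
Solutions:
 Integral(1/(log(-_y) - 3*log(2) + log(3)), (_y, v(z)))/3 = C1 - z


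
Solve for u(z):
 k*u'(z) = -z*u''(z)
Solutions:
 u(z) = C1 + z^(1 - re(k))*(C2*sin(log(z)*Abs(im(k))) + C3*cos(log(z)*im(k)))


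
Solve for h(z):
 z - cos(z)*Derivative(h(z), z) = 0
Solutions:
 h(z) = C1 + Integral(z/cos(z), z)


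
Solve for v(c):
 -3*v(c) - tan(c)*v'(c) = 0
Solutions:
 v(c) = C1/sin(c)^3


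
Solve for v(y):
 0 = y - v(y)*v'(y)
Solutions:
 v(y) = -sqrt(C1 + y^2)
 v(y) = sqrt(C1 + y^2)


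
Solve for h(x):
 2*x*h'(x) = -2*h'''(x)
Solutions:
 h(x) = C1 + Integral(C2*airyai(-x) + C3*airybi(-x), x)


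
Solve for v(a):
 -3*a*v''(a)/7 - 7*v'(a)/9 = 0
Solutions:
 v(a) = C1 + C2/a^(22/27)


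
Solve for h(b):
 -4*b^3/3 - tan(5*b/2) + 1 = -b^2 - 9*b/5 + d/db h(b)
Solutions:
 h(b) = C1 - b^4/3 + b^3/3 + 9*b^2/10 + b + 2*log(cos(5*b/2))/5


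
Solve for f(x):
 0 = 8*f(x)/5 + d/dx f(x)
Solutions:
 f(x) = C1*exp(-8*x/5)


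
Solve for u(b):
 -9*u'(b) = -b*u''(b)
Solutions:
 u(b) = C1 + C2*b^10


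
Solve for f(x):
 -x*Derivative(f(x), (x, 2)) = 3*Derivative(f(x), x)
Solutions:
 f(x) = C1 + C2/x^2


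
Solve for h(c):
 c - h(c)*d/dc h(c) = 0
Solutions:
 h(c) = -sqrt(C1 + c^2)
 h(c) = sqrt(C1 + c^2)


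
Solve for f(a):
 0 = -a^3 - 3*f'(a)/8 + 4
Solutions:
 f(a) = C1 - 2*a^4/3 + 32*a/3


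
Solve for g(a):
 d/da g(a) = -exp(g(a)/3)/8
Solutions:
 g(a) = 3*log(1/(C1 + a)) + 3*log(24)


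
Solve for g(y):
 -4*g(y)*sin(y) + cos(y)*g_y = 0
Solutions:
 g(y) = C1/cos(y)^4


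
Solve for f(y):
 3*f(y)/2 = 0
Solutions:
 f(y) = 0


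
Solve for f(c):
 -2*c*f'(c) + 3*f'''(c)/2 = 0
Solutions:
 f(c) = C1 + Integral(C2*airyai(6^(2/3)*c/3) + C3*airybi(6^(2/3)*c/3), c)


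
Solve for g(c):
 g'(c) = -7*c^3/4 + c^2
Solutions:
 g(c) = C1 - 7*c^4/16 + c^3/3


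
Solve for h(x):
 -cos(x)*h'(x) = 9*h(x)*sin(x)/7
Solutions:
 h(x) = C1*cos(x)^(9/7)


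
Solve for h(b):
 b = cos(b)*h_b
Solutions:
 h(b) = C1 + Integral(b/cos(b), b)


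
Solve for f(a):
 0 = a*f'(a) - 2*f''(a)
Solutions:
 f(a) = C1 + C2*erfi(a/2)


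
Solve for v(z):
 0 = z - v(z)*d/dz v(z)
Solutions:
 v(z) = -sqrt(C1 + z^2)
 v(z) = sqrt(C1 + z^2)


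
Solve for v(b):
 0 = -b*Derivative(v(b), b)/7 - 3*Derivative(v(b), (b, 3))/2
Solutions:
 v(b) = C1 + Integral(C2*airyai(-2^(1/3)*21^(2/3)*b/21) + C3*airybi(-2^(1/3)*21^(2/3)*b/21), b)


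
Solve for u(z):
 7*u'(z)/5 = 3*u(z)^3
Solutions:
 u(z) = -sqrt(14)*sqrt(-1/(C1 + 15*z))/2
 u(z) = sqrt(14)*sqrt(-1/(C1 + 15*z))/2


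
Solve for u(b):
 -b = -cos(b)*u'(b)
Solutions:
 u(b) = C1 + Integral(b/cos(b), b)


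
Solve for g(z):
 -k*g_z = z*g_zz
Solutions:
 g(z) = C1 + z^(1 - re(k))*(C2*sin(log(z)*Abs(im(k))) + C3*cos(log(z)*im(k)))


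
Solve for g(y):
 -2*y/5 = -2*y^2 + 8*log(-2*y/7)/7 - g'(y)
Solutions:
 g(y) = C1 - 2*y^3/3 + y^2/5 + 8*y*log(-y)/7 + 8*y*(-log(7) - 1 + log(2))/7


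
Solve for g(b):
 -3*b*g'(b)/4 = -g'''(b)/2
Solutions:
 g(b) = C1 + Integral(C2*airyai(2^(2/3)*3^(1/3)*b/2) + C3*airybi(2^(2/3)*3^(1/3)*b/2), b)


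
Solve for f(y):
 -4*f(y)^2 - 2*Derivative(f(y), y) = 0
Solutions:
 f(y) = 1/(C1 + 2*y)


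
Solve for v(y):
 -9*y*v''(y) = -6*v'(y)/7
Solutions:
 v(y) = C1 + C2*y^(23/21)


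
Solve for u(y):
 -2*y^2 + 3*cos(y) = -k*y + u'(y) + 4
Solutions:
 u(y) = C1 + k*y^2/2 - 2*y^3/3 - 4*y + 3*sin(y)


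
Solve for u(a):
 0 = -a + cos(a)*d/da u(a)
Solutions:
 u(a) = C1 + Integral(a/cos(a), a)


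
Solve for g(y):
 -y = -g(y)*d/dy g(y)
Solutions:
 g(y) = -sqrt(C1 + y^2)
 g(y) = sqrt(C1 + y^2)


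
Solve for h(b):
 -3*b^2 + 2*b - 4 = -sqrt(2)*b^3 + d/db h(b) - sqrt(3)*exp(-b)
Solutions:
 h(b) = C1 + sqrt(2)*b^4/4 - b^3 + b^2 - 4*b - sqrt(3)*exp(-b)


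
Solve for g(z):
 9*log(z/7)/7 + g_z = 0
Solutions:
 g(z) = C1 - 9*z*log(z)/7 + 9*z/7 + 9*z*log(7)/7


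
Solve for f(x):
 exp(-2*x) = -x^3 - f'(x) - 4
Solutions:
 f(x) = C1 - x^4/4 - 4*x + exp(-2*x)/2


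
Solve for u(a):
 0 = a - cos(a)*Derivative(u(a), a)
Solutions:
 u(a) = C1 + Integral(a/cos(a), a)


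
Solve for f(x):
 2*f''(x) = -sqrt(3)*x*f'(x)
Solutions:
 f(x) = C1 + C2*erf(3^(1/4)*x/2)


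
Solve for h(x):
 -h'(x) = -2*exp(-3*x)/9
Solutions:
 h(x) = C1 - 2*exp(-3*x)/27


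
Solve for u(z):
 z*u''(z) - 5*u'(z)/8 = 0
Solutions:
 u(z) = C1 + C2*z^(13/8)


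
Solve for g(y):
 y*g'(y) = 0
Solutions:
 g(y) = C1


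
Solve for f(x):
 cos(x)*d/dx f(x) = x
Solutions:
 f(x) = C1 + Integral(x/cos(x), x)


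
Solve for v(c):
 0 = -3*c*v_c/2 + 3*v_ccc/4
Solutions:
 v(c) = C1 + Integral(C2*airyai(2^(1/3)*c) + C3*airybi(2^(1/3)*c), c)


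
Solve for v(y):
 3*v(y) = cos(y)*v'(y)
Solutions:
 v(y) = C1*(sin(y) + 1)^(3/2)/(sin(y) - 1)^(3/2)


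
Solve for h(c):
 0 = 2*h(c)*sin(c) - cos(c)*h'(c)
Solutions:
 h(c) = C1/cos(c)^2


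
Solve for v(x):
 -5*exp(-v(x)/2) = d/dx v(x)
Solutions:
 v(x) = 2*log(C1 - 5*x/2)


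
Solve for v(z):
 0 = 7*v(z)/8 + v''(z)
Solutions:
 v(z) = C1*sin(sqrt(14)*z/4) + C2*cos(sqrt(14)*z/4)


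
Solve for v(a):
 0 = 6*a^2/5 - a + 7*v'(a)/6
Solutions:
 v(a) = C1 - 12*a^3/35 + 3*a^2/7


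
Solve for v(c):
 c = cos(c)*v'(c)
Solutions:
 v(c) = C1 + Integral(c/cos(c), c)


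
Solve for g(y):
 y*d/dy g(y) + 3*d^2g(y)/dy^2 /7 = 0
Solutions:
 g(y) = C1 + C2*erf(sqrt(42)*y/6)


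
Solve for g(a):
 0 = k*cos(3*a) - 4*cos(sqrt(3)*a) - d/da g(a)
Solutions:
 g(a) = C1 + k*sin(3*a)/3 - 4*sqrt(3)*sin(sqrt(3)*a)/3


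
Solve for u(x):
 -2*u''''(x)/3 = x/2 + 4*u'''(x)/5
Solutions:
 u(x) = C1 + C2*x + C3*x^2 + C4*exp(-6*x/5) - 5*x^4/192 + 25*x^3/288


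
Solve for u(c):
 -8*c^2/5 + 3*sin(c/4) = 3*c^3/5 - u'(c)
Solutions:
 u(c) = C1 + 3*c^4/20 + 8*c^3/15 + 12*cos(c/4)


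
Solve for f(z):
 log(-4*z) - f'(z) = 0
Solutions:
 f(z) = C1 + z*log(-z) + z*(-1 + 2*log(2))


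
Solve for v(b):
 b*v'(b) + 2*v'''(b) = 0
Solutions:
 v(b) = C1 + Integral(C2*airyai(-2^(2/3)*b/2) + C3*airybi(-2^(2/3)*b/2), b)


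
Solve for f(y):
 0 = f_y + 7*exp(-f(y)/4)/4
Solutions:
 f(y) = 4*log(C1 - 7*y/16)


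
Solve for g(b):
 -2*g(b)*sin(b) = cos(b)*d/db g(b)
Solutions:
 g(b) = C1*cos(b)^2


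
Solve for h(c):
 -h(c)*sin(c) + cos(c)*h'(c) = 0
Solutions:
 h(c) = C1/cos(c)


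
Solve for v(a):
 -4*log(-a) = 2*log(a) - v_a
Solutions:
 v(a) = C1 + 6*a*log(a) + 2*a*(-3 + 2*I*pi)


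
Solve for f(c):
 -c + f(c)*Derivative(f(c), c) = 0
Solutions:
 f(c) = -sqrt(C1 + c^2)
 f(c) = sqrt(C1 + c^2)


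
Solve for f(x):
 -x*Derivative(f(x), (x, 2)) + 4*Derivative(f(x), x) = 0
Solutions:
 f(x) = C1 + C2*x^5


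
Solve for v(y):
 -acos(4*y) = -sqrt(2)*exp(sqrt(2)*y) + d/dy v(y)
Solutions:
 v(y) = C1 - y*acos(4*y) + sqrt(1 - 16*y^2)/4 + exp(sqrt(2)*y)


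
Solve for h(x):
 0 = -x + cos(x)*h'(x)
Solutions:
 h(x) = C1 + Integral(x/cos(x), x)


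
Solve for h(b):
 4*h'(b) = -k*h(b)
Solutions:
 h(b) = C1*exp(-b*k/4)


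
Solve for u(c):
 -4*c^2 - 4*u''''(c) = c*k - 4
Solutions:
 u(c) = C1 + C2*c + C3*c^2 + C4*c^3 - c^6/360 - c^5*k/480 + c^4/24


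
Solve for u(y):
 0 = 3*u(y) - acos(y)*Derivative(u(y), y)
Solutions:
 u(y) = C1*exp(3*Integral(1/acos(y), y))


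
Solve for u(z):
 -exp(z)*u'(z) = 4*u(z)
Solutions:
 u(z) = C1*exp(4*exp(-z))


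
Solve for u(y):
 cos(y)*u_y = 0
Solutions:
 u(y) = C1


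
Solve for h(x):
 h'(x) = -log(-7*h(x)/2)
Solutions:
 Integral(1/(log(-_y) - log(2) + log(7)), (_y, h(x))) = C1 - x


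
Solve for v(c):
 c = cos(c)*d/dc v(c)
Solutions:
 v(c) = C1 + Integral(c/cos(c), c)


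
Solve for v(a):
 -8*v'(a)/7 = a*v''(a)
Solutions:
 v(a) = C1 + C2/a^(1/7)


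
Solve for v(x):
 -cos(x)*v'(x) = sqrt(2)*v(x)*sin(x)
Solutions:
 v(x) = C1*cos(x)^(sqrt(2))


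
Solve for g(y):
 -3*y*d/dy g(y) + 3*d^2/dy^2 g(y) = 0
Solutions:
 g(y) = C1 + C2*erfi(sqrt(2)*y/2)


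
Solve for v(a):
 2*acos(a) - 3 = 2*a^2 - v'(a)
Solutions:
 v(a) = C1 + 2*a^3/3 - 2*a*acos(a) + 3*a + 2*sqrt(1 - a^2)


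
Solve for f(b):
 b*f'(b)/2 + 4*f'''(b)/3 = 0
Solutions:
 f(b) = C1 + Integral(C2*airyai(-3^(1/3)*b/2) + C3*airybi(-3^(1/3)*b/2), b)


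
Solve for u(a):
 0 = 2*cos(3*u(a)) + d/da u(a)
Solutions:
 u(a) = -asin((C1 + exp(12*a))/(C1 - exp(12*a)))/3 + pi/3
 u(a) = asin((C1 + exp(12*a))/(C1 - exp(12*a)))/3


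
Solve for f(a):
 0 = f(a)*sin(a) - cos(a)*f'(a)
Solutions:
 f(a) = C1/cos(a)


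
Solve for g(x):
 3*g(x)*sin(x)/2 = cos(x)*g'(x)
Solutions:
 g(x) = C1/cos(x)^(3/2)


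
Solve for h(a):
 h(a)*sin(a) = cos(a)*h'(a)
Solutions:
 h(a) = C1/cos(a)


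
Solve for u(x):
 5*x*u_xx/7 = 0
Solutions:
 u(x) = C1 + C2*x


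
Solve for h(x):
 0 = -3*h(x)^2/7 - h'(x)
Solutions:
 h(x) = 7/(C1 + 3*x)


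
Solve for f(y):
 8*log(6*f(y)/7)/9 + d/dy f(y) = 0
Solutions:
 9*Integral(1/(log(_y) - log(7) + log(6)), (_y, f(y)))/8 = C1 - y


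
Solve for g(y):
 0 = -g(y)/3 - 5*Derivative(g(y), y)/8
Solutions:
 g(y) = C1*exp(-8*y/15)


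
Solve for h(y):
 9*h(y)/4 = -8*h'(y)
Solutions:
 h(y) = C1*exp(-9*y/32)


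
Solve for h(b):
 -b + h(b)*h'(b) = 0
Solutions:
 h(b) = -sqrt(C1 + b^2)
 h(b) = sqrt(C1 + b^2)


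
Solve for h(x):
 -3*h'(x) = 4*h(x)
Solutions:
 h(x) = C1*exp(-4*x/3)


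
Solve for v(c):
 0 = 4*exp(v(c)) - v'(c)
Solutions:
 v(c) = log(-1/(C1 + 4*c))


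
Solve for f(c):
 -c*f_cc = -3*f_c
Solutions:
 f(c) = C1 + C2*c^4


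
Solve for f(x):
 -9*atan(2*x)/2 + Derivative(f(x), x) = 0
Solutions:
 f(x) = C1 + 9*x*atan(2*x)/2 - 9*log(4*x^2 + 1)/8


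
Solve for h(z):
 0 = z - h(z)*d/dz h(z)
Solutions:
 h(z) = -sqrt(C1 + z^2)
 h(z) = sqrt(C1 + z^2)


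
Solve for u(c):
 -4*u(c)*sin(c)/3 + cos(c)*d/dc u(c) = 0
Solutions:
 u(c) = C1/cos(c)^(4/3)


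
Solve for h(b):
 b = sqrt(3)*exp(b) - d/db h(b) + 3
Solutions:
 h(b) = C1 - b^2/2 + 3*b + sqrt(3)*exp(b)


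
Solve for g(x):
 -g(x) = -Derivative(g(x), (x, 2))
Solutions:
 g(x) = C1*exp(-x) + C2*exp(x)


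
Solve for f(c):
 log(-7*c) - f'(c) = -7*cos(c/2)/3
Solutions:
 f(c) = C1 + c*log(-c) - c + c*log(7) + 14*sin(c/2)/3


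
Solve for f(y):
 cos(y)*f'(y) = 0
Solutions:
 f(y) = C1


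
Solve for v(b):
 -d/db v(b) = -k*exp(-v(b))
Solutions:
 v(b) = log(C1 + b*k)


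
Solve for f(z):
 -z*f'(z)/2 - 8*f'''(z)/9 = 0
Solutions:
 f(z) = C1 + Integral(C2*airyai(-6^(2/3)*z/4) + C3*airybi(-6^(2/3)*z/4), z)


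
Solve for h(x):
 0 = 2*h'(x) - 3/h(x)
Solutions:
 h(x) = -sqrt(C1 + 3*x)
 h(x) = sqrt(C1 + 3*x)


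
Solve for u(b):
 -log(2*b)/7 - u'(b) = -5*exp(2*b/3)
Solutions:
 u(b) = C1 - b*log(b)/7 + b*(1 - log(2))/7 + 15*exp(2*b/3)/2


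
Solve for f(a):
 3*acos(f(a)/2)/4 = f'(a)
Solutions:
 Integral(1/acos(_y/2), (_y, f(a))) = C1 + 3*a/4


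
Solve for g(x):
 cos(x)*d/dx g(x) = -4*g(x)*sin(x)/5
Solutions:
 g(x) = C1*cos(x)^(4/5)


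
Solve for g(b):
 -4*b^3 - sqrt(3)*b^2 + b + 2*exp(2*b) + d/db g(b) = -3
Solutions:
 g(b) = C1 + b^4 + sqrt(3)*b^3/3 - b^2/2 - 3*b - exp(2*b)


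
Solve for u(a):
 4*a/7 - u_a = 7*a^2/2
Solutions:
 u(a) = C1 - 7*a^3/6 + 2*a^2/7


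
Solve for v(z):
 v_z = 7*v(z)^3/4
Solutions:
 v(z) = -sqrt(2)*sqrt(-1/(C1 + 7*z))
 v(z) = sqrt(2)*sqrt(-1/(C1 + 7*z))


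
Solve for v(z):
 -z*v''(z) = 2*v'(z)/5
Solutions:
 v(z) = C1 + C2*z^(3/5)


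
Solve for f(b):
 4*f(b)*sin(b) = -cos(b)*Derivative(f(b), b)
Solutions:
 f(b) = C1*cos(b)^4


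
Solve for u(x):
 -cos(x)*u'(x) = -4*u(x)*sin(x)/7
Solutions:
 u(x) = C1/cos(x)^(4/7)


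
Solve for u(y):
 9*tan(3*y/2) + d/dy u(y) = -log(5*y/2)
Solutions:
 u(y) = C1 - y*log(y) - y*log(5) + y*log(2) + y + 6*log(cos(3*y/2))


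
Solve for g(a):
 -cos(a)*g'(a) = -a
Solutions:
 g(a) = C1 + Integral(a/cos(a), a)


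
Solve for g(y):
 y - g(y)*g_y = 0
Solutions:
 g(y) = -sqrt(C1 + y^2)
 g(y) = sqrt(C1 + y^2)


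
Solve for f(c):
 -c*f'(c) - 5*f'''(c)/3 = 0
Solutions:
 f(c) = C1 + Integral(C2*airyai(-3^(1/3)*5^(2/3)*c/5) + C3*airybi(-3^(1/3)*5^(2/3)*c/5), c)


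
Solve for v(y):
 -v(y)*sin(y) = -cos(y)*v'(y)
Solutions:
 v(y) = C1/cos(y)


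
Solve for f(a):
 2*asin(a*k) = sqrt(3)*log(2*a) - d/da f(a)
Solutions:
 f(a) = C1 + sqrt(3)*a*(log(a) - 1) + sqrt(3)*a*log(2) - 2*Piecewise((a*asin(a*k) + sqrt(-a^2*k^2 + 1)/k, Ne(k, 0)), (0, True))


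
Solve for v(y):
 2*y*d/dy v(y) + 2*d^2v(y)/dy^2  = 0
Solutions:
 v(y) = C1 + C2*erf(sqrt(2)*y/2)


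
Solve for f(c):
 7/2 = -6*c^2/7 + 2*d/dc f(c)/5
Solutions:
 f(c) = C1 + 5*c^3/7 + 35*c/4


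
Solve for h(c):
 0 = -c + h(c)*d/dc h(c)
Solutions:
 h(c) = -sqrt(C1 + c^2)
 h(c) = sqrt(C1 + c^2)


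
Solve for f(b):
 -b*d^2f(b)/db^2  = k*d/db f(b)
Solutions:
 f(b) = C1 + b^(1 - re(k))*(C2*sin(log(b)*Abs(im(k))) + C3*cos(log(b)*im(k)))


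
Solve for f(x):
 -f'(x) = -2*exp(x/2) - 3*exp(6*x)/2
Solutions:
 f(x) = C1 + 4*exp(x/2) + exp(6*x)/4


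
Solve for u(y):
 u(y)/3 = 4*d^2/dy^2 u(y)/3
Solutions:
 u(y) = C1*exp(-y/2) + C2*exp(y/2)


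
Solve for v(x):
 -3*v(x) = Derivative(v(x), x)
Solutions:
 v(x) = C1*exp(-3*x)


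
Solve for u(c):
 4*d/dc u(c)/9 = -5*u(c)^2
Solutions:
 u(c) = 4/(C1 + 45*c)


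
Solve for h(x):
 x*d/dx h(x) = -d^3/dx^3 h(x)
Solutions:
 h(x) = C1 + Integral(C2*airyai(-x) + C3*airybi(-x), x)


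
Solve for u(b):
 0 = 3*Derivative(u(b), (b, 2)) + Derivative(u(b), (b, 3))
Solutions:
 u(b) = C1 + C2*b + C3*exp(-3*b)


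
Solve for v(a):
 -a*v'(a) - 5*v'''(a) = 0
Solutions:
 v(a) = C1 + Integral(C2*airyai(-5^(2/3)*a/5) + C3*airybi(-5^(2/3)*a/5), a)


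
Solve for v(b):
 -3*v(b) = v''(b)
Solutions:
 v(b) = C1*sin(sqrt(3)*b) + C2*cos(sqrt(3)*b)


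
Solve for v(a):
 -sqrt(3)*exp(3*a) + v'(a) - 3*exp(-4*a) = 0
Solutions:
 v(a) = C1 + sqrt(3)*exp(3*a)/3 - 3*exp(-4*a)/4


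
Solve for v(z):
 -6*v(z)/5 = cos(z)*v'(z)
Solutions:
 v(z) = C1*(sin(z) - 1)^(3/5)/(sin(z) + 1)^(3/5)


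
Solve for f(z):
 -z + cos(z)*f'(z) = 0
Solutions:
 f(z) = C1 + Integral(z/cos(z), z)


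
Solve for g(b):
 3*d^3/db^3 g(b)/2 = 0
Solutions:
 g(b) = C1 + C2*b + C3*b^2


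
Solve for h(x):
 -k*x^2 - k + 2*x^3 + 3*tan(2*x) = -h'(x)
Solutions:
 h(x) = C1 + k*x^3/3 + k*x - x^4/2 + 3*log(cos(2*x))/2


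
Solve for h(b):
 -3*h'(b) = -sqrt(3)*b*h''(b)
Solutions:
 h(b) = C1 + C2*b^(1 + sqrt(3))


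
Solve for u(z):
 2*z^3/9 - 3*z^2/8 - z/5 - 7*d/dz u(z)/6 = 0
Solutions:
 u(z) = C1 + z^4/21 - 3*z^3/28 - 3*z^2/35


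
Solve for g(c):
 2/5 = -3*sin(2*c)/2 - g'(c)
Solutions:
 g(c) = C1 - 2*c/5 + 3*cos(2*c)/4


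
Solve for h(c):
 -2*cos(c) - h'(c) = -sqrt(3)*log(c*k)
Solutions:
 h(c) = C1 + sqrt(3)*c*(log(c*k) - 1) - 2*sin(c)


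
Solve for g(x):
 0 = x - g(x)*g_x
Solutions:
 g(x) = -sqrt(C1 + x^2)
 g(x) = sqrt(C1 + x^2)


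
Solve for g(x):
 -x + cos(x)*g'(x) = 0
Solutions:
 g(x) = C1 + Integral(x/cos(x), x)


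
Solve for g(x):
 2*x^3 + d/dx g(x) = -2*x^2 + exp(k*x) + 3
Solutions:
 g(x) = C1 - x^4/2 - 2*x^3/3 + 3*x + exp(k*x)/k


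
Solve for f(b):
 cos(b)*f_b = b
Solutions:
 f(b) = C1 + Integral(b/cos(b), b)


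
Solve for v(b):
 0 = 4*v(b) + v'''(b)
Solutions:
 v(b) = C3*exp(-2^(2/3)*b) + (C1*sin(2^(2/3)*sqrt(3)*b/2) + C2*cos(2^(2/3)*sqrt(3)*b/2))*exp(2^(2/3)*b/2)


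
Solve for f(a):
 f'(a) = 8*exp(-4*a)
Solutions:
 f(a) = C1 - 2*exp(-4*a)


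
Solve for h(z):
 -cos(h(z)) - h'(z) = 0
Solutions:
 h(z) = pi - asin((C1 + exp(2*z))/(C1 - exp(2*z)))
 h(z) = asin((C1 + exp(2*z))/(C1 - exp(2*z)))


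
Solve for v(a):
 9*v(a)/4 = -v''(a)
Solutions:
 v(a) = C1*sin(3*a/2) + C2*cos(3*a/2)


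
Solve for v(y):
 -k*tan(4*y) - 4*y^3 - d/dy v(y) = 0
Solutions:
 v(y) = C1 + k*log(cos(4*y))/4 - y^4


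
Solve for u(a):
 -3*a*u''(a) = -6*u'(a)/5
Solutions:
 u(a) = C1 + C2*a^(7/5)


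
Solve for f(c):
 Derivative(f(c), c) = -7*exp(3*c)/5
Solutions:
 f(c) = C1 - 7*exp(3*c)/15


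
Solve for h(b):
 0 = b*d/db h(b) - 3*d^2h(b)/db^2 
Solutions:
 h(b) = C1 + C2*erfi(sqrt(6)*b/6)


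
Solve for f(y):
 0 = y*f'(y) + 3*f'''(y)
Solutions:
 f(y) = C1 + Integral(C2*airyai(-3^(2/3)*y/3) + C3*airybi(-3^(2/3)*y/3), y)


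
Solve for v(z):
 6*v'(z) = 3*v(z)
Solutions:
 v(z) = C1*exp(z/2)


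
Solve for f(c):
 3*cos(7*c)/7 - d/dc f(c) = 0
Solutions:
 f(c) = C1 + 3*sin(7*c)/49


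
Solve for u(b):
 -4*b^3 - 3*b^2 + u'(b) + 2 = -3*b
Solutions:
 u(b) = C1 + b^4 + b^3 - 3*b^2/2 - 2*b


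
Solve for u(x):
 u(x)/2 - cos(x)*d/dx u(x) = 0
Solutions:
 u(x) = C1*(sin(x) + 1)^(1/4)/(sin(x) - 1)^(1/4)


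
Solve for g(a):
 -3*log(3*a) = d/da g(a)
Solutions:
 g(a) = C1 - 3*a*log(a) - a*log(27) + 3*a


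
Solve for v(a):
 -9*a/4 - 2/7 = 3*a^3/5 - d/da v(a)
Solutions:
 v(a) = C1 + 3*a^4/20 + 9*a^2/8 + 2*a/7


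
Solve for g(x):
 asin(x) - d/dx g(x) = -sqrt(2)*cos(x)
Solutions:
 g(x) = C1 + x*asin(x) + sqrt(1 - x^2) + sqrt(2)*sin(x)


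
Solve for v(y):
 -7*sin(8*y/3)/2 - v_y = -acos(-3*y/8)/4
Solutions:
 v(y) = C1 + y*acos(-3*y/8)/4 + sqrt(64 - 9*y^2)/12 + 21*cos(8*y/3)/16


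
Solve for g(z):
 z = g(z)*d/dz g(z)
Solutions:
 g(z) = -sqrt(C1 + z^2)
 g(z) = sqrt(C1 + z^2)


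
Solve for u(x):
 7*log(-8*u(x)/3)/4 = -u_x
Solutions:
 4*Integral(1/(log(-_y) - log(3) + 3*log(2)), (_y, u(x)))/7 = C1 - x


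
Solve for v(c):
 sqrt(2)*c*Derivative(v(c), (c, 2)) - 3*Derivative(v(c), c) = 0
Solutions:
 v(c) = C1 + C2*c^(1 + 3*sqrt(2)/2)


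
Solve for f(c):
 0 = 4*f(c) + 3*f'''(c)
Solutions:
 f(c) = C3*exp(-6^(2/3)*c/3) + (C1*sin(2^(2/3)*3^(1/6)*c/2) + C2*cos(2^(2/3)*3^(1/6)*c/2))*exp(6^(2/3)*c/6)


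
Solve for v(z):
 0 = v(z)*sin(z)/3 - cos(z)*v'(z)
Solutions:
 v(z) = C1/cos(z)^(1/3)


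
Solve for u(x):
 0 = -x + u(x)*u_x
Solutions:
 u(x) = -sqrt(C1 + x^2)
 u(x) = sqrt(C1 + x^2)


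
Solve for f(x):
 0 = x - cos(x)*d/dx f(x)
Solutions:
 f(x) = C1 + Integral(x/cos(x), x)


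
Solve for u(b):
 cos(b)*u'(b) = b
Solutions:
 u(b) = C1 + Integral(b/cos(b), b)


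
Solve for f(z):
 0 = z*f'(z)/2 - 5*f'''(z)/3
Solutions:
 f(z) = C1 + Integral(C2*airyai(10^(2/3)*3^(1/3)*z/10) + C3*airybi(10^(2/3)*3^(1/3)*z/10), z)


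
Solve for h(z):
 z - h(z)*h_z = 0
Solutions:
 h(z) = -sqrt(C1 + z^2)
 h(z) = sqrt(C1 + z^2)


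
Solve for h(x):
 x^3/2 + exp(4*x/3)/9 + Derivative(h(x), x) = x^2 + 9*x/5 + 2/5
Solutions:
 h(x) = C1 - x^4/8 + x^3/3 + 9*x^2/10 + 2*x/5 - exp(4*x/3)/12


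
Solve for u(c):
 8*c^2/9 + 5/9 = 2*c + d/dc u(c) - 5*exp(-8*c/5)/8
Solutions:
 u(c) = C1 + 8*c^3/27 - c^2 + 5*c/9 - 25*exp(-8*c/5)/64


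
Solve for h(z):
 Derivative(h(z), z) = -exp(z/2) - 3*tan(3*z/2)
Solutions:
 h(z) = C1 - 2*exp(z/2) + 2*log(cos(3*z/2))


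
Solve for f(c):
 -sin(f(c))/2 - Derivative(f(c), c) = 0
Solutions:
 f(c) = -acos((-C1 - exp(c))/(C1 - exp(c))) + 2*pi
 f(c) = acos((-C1 - exp(c))/(C1 - exp(c)))


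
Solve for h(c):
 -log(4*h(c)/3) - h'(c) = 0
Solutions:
 Integral(1/(log(_y) - log(3) + 2*log(2)), (_y, h(c))) = C1 - c


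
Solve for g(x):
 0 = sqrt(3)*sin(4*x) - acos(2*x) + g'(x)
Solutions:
 g(x) = C1 + x*acos(2*x) - sqrt(1 - 4*x^2)/2 + sqrt(3)*cos(4*x)/4


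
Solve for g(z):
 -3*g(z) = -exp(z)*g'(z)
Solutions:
 g(z) = C1*exp(-3*exp(-z))


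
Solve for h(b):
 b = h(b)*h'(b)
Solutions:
 h(b) = -sqrt(C1 + b^2)
 h(b) = sqrt(C1 + b^2)


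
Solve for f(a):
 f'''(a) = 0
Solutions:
 f(a) = C1 + C2*a + C3*a^2


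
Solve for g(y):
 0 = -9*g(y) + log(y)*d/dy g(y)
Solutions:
 g(y) = C1*exp(9*li(y))


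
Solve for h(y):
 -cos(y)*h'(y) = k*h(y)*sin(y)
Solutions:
 h(y) = C1*exp(k*log(cos(y)))


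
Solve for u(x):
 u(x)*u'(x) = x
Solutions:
 u(x) = -sqrt(C1 + x^2)
 u(x) = sqrt(C1 + x^2)


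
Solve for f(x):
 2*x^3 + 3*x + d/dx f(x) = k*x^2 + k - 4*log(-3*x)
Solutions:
 f(x) = C1 + k*x^3/3 - x^4/2 - 3*x^2/2 + x*(k - 4*log(3) + 4) - 4*x*log(-x)


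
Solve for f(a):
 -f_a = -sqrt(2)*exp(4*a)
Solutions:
 f(a) = C1 + sqrt(2)*exp(4*a)/4


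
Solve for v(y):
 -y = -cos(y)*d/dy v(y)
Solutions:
 v(y) = C1 + Integral(y/cos(y), y)


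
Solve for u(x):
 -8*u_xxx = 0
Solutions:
 u(x) = C1 + C2*x + C3*x^2


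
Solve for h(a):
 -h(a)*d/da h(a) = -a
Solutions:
 h(a) = -sqrt(C1 + a^2)
 h(a) = sqrt(C1 + a^2)


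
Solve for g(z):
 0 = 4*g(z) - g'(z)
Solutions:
 g(z) = C1*exp(4*z)


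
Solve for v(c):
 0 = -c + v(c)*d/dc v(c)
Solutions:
 v(c) = -sqrt(C1 + c^2)
 v(c) = sqrt(C1 + c^2)


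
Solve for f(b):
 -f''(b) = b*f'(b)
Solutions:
 f(b) = C1 + C2*erf(sqrt(2)*b/2)


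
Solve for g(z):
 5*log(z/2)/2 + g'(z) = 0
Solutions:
 g(z) = C1 - 5*z*log(z)/2 + 5*z*log(2)/2 + 5*z/2


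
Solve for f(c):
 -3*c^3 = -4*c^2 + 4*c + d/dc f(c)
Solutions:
 f(c) = C1 - 3*c^4/4 + 4*c^3/3 - 2*c^2


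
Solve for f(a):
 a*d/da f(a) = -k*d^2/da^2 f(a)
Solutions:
 f(a) = C1 + C2*sqrt(k)*erf(sqrt(2)*a*sqrt(1/k)/2)


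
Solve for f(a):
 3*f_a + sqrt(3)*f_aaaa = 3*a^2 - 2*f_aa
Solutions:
 f(a) = C1 + C2*exp(-a*(-2^(2/3)*3^(1/6)*(27 + sqrt(32*sqrt(3) + 729))^(1/3) + 4*6^(1/3)/(27 + sqrt(32*sqrt(3) + 729))^(1/3))/12)*sin(a*(4*2^(1/3)*3^(5/6)/(27 + sqrt(32*sqrt(3) + 729))^(1/3) + 6^(2/3)*(27 + sqrt(32*sqrt(3) + 729))^(1/3))/12) + C3*exp(-a*(-2^(2/3)*3^(1/6)*(27 + sqrt(32*sqrt(3) + 729))^(1/3) + 4*6^(1/3)/(27 + sqrt(32*sqrt(3) + 729))^(1/3))/12)*cos(a*(4*2^(1/3)*3^(5/6)/(27 + sqrt(32*sqrt(3) + 729))^(1/3) + 6^(2/3)*(27 + sqrt(32*sqrt(3) + 729))^(1/3))/12) + C4*exp(a*(-2^(2/3)*3^(1/6)*(27 + sqrt(32*sqrt(3) + 729))^(1/3) + 4*6^(1/3)/(27 + sqrt(32*sqrt(3) + 729))^(1/3))/6) + a^3/3 - 2*a^2/3 + 8*a/9


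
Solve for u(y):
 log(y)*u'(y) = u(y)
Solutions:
 u(y) = C1*exp(li(y))


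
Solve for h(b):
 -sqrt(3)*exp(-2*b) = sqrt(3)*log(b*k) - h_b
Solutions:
 h(b) = C1 + sqrt(3)*b*log(b*k) - sqrt(3)*b - sqrt(3)*exp(-2*b)/2


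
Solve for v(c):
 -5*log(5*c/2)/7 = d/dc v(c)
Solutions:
 v(c) = C1 - 5*c*log(c)/7 - 5*c*log(5)/7 + 5*c*log(2)/7 + 5*c/7


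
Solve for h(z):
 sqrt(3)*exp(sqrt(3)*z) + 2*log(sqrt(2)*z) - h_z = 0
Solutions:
 h(z) = C1 + 2*z*log(z) + z*(-2 + log(2)) + exp(sqrt(3)*z)


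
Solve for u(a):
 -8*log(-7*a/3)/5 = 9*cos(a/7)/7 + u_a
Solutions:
 u(a) = C1 - 8*a*log(-a)/5 - 8*a*log(7)/5 + 8*a/5 + 8*a*log(3)/5 - 9*sin(a/7)


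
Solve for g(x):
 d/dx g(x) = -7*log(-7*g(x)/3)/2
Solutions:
 2*Integral(1/(log(-_y) - log(3) + log(7)), (_y, g(x)))/7 = C1 - x


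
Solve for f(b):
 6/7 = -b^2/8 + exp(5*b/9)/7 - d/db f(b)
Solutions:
 f(b) = C1 - b^3/24 - 6*b/7 + 9*exp(5*b/9)/35


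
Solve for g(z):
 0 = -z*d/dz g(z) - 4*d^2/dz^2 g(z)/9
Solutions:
 g(z) = C1 + C2*erf(3*sqrt(2)*z/4)


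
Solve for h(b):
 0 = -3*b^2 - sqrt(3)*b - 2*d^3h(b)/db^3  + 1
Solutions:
 h(b) = C1 + C2*b + C3*b^2 - b^5/40 - sqrt(3)*b^4/48 + b^3/12


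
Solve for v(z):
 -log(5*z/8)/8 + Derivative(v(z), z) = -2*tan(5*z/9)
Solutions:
 v(z) = C1 + z*log(z)/8 - 3*z*log(2)/8 - z/8 + z*log(5)/8 + 18*log(cos(5*z/9))/5


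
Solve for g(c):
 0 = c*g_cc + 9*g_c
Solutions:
 g(c) = C1 + C2/c^8


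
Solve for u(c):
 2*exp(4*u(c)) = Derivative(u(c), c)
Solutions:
 u(c) = log(-(-1/(C1 + 8*c))^(1/4))
 u(c) = log(-1/(C1 + 8*c))/4
 u(c) = log(-I*(-1/(C1 + 8*c))^(1/4))
 u(c) = log(I*(-1/(C1 + 8*c))^(1/4))


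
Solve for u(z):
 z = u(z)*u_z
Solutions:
 u(z) = -sqrt(C1 + z^2)
 u(z) = sqrt(C1 + z^2)


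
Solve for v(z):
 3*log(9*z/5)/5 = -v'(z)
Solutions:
 v(z) = C1 - 3*z*log(z)/5 - 6*z*log(3)/5 + 3*z/5 + 3*z*log(5)/5


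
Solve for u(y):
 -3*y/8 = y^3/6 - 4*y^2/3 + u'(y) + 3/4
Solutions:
 u(y) = C1 - y^4/24 + 4*y^3/9 - 3*y^2/16 - 3*y/4


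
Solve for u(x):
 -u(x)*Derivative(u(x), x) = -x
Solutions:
 u(x) = -sqrt(C1 + x^2)
 u(x) = sqrt(C1 + x^2)


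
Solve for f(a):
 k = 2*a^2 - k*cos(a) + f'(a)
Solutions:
 f(a) = C1 - 2*a^3/3 + a*k + k*sin(a)


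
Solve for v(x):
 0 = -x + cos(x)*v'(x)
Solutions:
 v(x) = C1 + Integral(x/cos(x), x)


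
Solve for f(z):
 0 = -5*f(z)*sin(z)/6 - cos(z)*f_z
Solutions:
 f(z) = C1*cos(z)^(5/6)


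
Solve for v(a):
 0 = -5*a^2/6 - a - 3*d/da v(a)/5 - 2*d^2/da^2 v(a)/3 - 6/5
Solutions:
 v(a) = C1 + C2*exp(-9*a/10) - 25*a^3/54 + 115*a^2/162 - 2608*a/729


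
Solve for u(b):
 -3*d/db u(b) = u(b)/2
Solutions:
 u(b) = C1*exp(-b/6)


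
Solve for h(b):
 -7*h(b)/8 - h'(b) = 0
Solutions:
 h(b) = C1*exp(-7*b/8)


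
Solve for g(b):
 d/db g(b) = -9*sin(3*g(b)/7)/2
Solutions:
 9*b/2 + 7*log(cos(3*g(b)/7) - 1)/6 - 7*log(cos(3*g(b)/7) + 1)/6 = C1


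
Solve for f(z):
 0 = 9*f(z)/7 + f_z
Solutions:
 f(z) = C1*exp(-9*z/7)


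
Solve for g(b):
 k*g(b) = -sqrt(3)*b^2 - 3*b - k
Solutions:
 g(b) = (-sqrt(3)*b^2 - 3*b - k)/k


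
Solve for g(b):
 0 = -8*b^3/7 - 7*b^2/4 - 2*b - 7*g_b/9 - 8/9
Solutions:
 g(b) = C1 - 18*b^4/49 - 3*b^3/4 - 9*b^2/7 - 8*b/7


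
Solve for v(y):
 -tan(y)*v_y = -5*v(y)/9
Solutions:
 v(y) = C1*sin(y)^(5/9)


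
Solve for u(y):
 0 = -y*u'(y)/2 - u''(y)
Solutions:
 u(y) = C1 + C2*erf(y/2)


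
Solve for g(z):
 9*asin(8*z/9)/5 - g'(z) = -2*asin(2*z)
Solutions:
 g(z) = C1 + 9*z*asin(8*z/9)/5 + 2*z*asin(2*z) + sqrt(1 - 4*z^2) + 9*sqrt(81 - 64*z^2)/40


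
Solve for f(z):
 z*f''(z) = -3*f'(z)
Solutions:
 f(z) = C1 + C2/z^2


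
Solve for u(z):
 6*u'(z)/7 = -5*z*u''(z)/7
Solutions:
 u(z) = C1 + C2/z^(1/5)


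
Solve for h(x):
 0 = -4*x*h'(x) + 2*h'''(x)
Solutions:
 h(x) = C1 + Integral(C2*airyai(2^(1/3)*x) + C3*airybi(2^(1/3)*x), x)
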